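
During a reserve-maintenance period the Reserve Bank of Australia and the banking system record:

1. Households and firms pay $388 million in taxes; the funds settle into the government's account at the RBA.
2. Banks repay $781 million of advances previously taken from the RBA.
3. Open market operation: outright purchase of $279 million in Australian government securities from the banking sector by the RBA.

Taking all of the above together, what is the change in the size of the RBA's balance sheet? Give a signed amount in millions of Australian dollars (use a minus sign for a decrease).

-$502 million

RBA balance sheet:
  Assets:      Securities +$279M, Loans to banks −$781M
  Liabilities: Bank reserves −$890M, Government deposits +$388M
Commercial banking system:
  Assets:      Reserves at CB −$890M, Securities −$279M
  Liabilities: Checkable deposits −$388M, Borrowings from CB −$781M
Change in total RBA assets = -$502 million.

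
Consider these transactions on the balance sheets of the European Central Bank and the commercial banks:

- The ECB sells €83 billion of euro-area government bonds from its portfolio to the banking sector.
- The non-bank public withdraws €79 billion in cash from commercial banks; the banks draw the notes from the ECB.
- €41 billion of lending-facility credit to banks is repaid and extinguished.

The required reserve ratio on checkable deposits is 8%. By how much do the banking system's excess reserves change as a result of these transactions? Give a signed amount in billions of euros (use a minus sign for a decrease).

-€196.68 billion

OMO sale (to banks) €83 billion: reserves −€83B, deposits 0.
Currency withdrawal €79 billion: reserves −€79B, deposits −€79B.
Discount-window repayment €41 billion: reserves −€41B, deposits 0.
Totals: Δreserves = −€203B, Δdeposits = −€79B.
Δrequired reserves = 8% × −€79B = −€6.32B.
Δexcess reserves = Δreserves − Δrequired = −€203B − (−€6.32B) = -€196.68 billion.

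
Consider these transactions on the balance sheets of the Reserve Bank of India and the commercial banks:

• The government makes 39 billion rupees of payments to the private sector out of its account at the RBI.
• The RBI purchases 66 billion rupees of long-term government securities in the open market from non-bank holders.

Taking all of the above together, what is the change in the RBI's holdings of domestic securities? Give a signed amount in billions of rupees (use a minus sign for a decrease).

+66 billion

RBI balance sheet:
  Assets:      Securities +66B
  Liabilities: Bank reserves +105B, Government deposits −39B
So the change in the RBI's holdings of domestic securities is +66 billion.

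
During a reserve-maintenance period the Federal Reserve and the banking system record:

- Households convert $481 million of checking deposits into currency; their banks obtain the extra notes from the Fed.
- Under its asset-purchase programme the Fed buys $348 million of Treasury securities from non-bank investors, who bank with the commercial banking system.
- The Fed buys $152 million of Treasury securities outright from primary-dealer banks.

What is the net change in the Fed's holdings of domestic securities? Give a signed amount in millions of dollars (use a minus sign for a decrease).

+$500 million

Currency withdrawal $481 million: the Fed's securities portfolio is untouched → 0.
Asset purchase (from non-banks) $348 million: securities added to the Fed's portfolio → +$348M.
OMO purchase (from banks) $152 million: securities added to the Fed's portfolio → +$152M.
Net: 0 + 348 + 152 = +$500 million.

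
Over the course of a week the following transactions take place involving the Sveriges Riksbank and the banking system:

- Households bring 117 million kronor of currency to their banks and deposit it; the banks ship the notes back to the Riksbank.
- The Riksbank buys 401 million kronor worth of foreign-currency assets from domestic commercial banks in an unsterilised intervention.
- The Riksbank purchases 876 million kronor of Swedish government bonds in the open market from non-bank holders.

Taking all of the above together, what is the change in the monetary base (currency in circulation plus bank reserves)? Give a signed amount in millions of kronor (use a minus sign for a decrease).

Currency deposit 117 million kronor: just a shift between currency and reserves — both are base money → 0.
FX purchase 401 million kronor: Riksbank balance sheet expands → +401M.
Asset purchase (from non-banks) 876 million kronor: Riksbank balance sheet expands → +876M.
Net: 0 + 401 + 876 = +1277 million.

+1277 million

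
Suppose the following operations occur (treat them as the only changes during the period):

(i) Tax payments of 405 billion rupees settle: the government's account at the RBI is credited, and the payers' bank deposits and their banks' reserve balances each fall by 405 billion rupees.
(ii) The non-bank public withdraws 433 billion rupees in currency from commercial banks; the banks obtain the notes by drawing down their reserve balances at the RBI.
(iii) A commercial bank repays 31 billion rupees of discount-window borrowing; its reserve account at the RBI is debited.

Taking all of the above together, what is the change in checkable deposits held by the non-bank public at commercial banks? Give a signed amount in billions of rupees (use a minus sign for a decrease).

-838 billion

Government account inflow 405 billion rupees: non-bank counterparties' bank balances fall → −405B.
Currency withdrawal 433 billion rupees: non-bank counterparties' bank balances fall → −433B.
Discount-window repayment 31 billion rupees: the counterparty is a bank, so public deposits are unchanged → 0.
Net: −405 − 433 + 0 = -838 billion.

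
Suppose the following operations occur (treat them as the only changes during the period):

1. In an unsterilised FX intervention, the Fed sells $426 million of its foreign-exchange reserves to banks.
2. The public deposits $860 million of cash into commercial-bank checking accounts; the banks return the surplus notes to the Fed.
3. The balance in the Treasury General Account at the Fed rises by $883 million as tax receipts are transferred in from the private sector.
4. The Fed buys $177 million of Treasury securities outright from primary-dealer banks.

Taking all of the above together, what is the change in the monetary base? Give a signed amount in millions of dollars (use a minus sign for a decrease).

-$1132 million

Fed balance sheet:
  Assets:      Securities +$177M, Foreign assets −$426M
  Liabilities: Bank reserves −$272M, Currency in circulation −$860M, Government deposits +$883M
Commercial banking system:
  Assets:      Reserves at CB −$272M, Securities −$177M, Foreign assets +$426M
  Liabilities: Checkable deposits −$23M
Monetary base = currency + reserves: −$860M + (−$272M) = -$1132 million.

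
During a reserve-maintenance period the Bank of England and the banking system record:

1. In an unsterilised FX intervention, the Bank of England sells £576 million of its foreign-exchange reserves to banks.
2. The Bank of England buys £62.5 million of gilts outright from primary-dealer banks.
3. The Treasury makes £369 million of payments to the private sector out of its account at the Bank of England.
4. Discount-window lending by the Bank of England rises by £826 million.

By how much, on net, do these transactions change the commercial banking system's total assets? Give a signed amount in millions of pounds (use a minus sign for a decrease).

Bank of England balance sheet:
  Assets:      Securities +£62.5M, Loans to banks +£826M, Foreign assets −£576M
  Liabilities: Bank reserves +£681.5M, Government deposits −£369M
Commercial banking system:
  Assets:      Reserves at CB +£681.5M, Securities −£62.5M, Foreign assets +£576M
  Liabilities: Checkable deposits +£369M, Borrowings from CB +£826M
Change in total bank assets = +£1195 million.

+£1195 million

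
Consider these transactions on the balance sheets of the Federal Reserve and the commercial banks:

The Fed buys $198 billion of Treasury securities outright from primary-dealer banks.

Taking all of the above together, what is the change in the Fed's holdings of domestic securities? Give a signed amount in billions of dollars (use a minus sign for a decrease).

+$198 billion

OMO purchase (from banks) $198 billion: securities added to the Fed's portfolio → +$198B.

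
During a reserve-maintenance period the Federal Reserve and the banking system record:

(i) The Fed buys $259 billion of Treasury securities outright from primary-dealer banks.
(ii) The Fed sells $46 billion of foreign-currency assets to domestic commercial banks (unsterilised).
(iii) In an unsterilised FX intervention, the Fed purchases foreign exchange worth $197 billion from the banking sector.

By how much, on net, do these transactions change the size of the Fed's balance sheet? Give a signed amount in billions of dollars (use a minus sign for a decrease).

OMO purchase (from banks) $259 billion: a Fed asset is acquired → +$259B.
FX sale $46 billion: a Fed asset is shed → −$46B.
FX purchase $197 billion: a Fed asset is acquired → +$197B.
Net: 259 − 46 + 197 = +$410 billion.

+$410 billion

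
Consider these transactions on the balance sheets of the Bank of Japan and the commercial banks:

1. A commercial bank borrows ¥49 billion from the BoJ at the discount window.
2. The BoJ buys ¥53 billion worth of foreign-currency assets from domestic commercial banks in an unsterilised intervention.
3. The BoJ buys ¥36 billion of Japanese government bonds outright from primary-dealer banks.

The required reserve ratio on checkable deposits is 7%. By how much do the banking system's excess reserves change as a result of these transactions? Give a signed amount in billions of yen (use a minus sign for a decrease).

Discount-window loan ¥49 billion: reserves +¥49B, deposits 0.
FX purchase ¥53 billion: reserves +¥53B, deposits 0.
OMO purchase (from banks) ¥36 billion: reserves +¥36B, deposits 0.
Totals: Δreserves = +¥138B, Δdeposits = 0.
Δrequired reserves = 7% × 0 = 0.
Δexcess reserves = Δreserves − Δrequired = +¥138B − (0) = +¥138 billion.

+¥138 billion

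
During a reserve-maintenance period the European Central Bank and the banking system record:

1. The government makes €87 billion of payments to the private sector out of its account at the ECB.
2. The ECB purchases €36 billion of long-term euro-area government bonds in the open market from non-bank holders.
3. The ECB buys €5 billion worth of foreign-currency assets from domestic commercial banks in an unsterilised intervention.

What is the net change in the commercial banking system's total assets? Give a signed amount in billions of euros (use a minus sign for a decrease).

ECB balance sheet:
  Assets:      Securities +€36B, Foreign assets +€5B
  Liabilities: Bank reserves +€128B, Government deposits −€87B
Commercial banking system:
  Assets:      Reserves at CB +€128B, Foreign assets −€5B
  Liabilities: Checkable deposits +€123B
Change in total bank assets = +€123 billion.

+€123 billion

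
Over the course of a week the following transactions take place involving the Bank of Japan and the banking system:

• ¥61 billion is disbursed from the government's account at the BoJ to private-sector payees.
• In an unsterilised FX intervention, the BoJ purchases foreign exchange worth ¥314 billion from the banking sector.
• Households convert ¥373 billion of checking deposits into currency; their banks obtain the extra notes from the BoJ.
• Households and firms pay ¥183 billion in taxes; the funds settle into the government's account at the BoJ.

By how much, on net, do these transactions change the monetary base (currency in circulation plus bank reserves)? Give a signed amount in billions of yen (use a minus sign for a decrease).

+¥192 billion

BoJ balance sheet:
  Assets:      Foreign assets +¥314B
  Liabilities: Bank reserves −¥181B, Currency in circulation +¥373B, Government deposits +¥122B
Monetary base = currency + reserves: +¥373B + (−¥181B) = +¥192 billion.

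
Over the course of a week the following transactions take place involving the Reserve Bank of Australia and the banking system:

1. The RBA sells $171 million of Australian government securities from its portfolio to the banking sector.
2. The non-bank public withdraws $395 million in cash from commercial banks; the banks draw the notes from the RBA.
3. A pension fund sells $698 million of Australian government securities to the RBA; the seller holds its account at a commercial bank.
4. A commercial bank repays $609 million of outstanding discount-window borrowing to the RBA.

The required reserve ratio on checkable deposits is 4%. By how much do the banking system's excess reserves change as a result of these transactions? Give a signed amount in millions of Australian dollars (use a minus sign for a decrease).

-$489.12 million

OMO sale (to banks) $171 million: reserves −$171M, deposits 0.
Currency withdrawal $395 million: reserves −$395M, deposits −$395M.
Asset purchase (from non-banks) $698 million: reserves +$698M, deposits +$698M.
Discount-window repayment $609 million: reserves −$609M, deposits 0.
Totals: Δreserves = −$477M, Δdeposits = +$303M.
Δrequired reserves = 4% × +$303M = +$12.12M.
Δexcess reserves = Δreserves − Δrequired = −$477M − (+$12.12M) = -$489.12 million.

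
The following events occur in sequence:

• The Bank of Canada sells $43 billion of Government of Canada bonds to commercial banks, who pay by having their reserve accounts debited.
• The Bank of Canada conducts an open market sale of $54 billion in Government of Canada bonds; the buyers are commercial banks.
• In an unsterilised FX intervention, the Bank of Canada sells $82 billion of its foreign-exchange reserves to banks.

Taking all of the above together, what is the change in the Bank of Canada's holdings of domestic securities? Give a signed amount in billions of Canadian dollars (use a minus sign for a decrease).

-$97 billion

OMO sale (to banks) $43 billion: securities removed from the Bank of Canada's portfolio → −$43B.
OMO sale (to banks) $54 billion: securities removed from the Bank of Canada's portfolio → −$54B.
FX sale $82 billion: the Bank of Canada's securities portfolio is untouched → 0.
Net: −43 − 54 + 0 = -$97 billion.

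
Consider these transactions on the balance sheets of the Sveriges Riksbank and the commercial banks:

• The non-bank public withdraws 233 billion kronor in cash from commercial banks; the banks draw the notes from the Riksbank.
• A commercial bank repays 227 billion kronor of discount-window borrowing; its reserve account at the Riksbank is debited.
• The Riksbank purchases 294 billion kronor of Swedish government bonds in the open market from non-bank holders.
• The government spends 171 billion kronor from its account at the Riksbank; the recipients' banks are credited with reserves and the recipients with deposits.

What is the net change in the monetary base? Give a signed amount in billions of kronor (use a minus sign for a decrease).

Riksbank balance sheet:
  Assets:      Securities +294B, Loans to banks −227B
  Liabilities: Bank reserves +5B, Currency in circulation +233B, Government deposits −171B
Monetary base = currency + reserves: +233B + (+5B) = +238 billion.

+238 billion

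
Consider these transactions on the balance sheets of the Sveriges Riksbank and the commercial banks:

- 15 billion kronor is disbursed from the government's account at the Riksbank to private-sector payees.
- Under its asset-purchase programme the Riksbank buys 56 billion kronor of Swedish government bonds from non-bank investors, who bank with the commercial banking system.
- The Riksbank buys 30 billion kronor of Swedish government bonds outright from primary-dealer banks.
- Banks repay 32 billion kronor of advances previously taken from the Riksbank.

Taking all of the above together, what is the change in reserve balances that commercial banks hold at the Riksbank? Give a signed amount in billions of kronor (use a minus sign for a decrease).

Government spending 15 billion kronor: government payments flow into bank reserve accounts → +15B.
Asset purchase (from non-banks) 56 billion kronor: the Riksbank pays by crediting reserve accounts → +56B.
OMO purchase (from banks) 30 billion kronor: the Riksbank pays by crediting reserve accounts → +30B.
Discount-window repayment 32 billion kronor: repayment is debited from reserves → −32B.
Net: 15 + 56 + 30 − 32 = +69 billion.

+69 billion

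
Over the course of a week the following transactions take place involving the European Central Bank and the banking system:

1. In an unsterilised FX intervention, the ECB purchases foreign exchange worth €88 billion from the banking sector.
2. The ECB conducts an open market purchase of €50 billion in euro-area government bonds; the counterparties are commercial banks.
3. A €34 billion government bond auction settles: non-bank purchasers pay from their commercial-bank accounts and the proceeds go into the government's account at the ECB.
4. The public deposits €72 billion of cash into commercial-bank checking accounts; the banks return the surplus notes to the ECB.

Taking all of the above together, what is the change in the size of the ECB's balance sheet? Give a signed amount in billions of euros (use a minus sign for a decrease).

+€138 billion

FX purchase €88 billion: an ECB asset is acquired → +€88B.
OMO purchase (from banks) €50 billion: an ECB asset is acquired → +€50B.
Government account inflow €34 billion: only the composition of liabilities changes → 0.
Currency deposit €72 billion: only the composition of liabilities changes → 0.
Net: 88 + 50 + 0 + 0 = +€138 billion.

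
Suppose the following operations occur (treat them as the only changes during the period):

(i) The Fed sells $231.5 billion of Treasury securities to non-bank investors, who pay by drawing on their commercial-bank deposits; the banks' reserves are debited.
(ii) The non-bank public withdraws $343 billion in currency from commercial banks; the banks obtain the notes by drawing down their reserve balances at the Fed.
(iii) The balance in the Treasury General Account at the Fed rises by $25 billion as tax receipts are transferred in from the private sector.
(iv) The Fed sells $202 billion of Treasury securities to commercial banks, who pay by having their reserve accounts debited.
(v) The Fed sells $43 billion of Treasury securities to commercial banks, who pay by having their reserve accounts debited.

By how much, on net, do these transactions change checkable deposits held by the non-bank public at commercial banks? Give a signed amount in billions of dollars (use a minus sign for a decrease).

Asset sale (to non-banks) $231.5 billion: non-bank counterparties' bank balances fall → −$231.5B.
Currency withdrawal $343 billion: non-bank counterparties' bank balances fall → −$343B.
Government account inflow $25 billion: non-bank counterparties' bank balances fall → −$25B.
OMO sale (to banks) $202 billion: the counterparty is a bank, so public deposits are unchanged → 0.
OMO sale (to banks) $43 billion: the counterparty is a bank, so public deposits are unchanged → 0.
Net: −231.5 − 343 − 25 + 0 + 0 = -$599.5 billion.

-$599.5 billion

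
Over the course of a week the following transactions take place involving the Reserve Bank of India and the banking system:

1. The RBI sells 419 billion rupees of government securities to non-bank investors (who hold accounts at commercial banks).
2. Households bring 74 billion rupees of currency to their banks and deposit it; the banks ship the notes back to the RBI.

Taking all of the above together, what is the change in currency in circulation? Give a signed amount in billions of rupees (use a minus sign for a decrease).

-74 billion

RBI balance sheet:
  Assets:      Securities −419B
  Liabilities: Bank reserves −345B, Currency in circulation −74B
Commercial banking system:
  Assets:      Reserves at CB −345B
  Liabilities: Checkable deposits −345B
So the change in currency in circulation is -74 billion.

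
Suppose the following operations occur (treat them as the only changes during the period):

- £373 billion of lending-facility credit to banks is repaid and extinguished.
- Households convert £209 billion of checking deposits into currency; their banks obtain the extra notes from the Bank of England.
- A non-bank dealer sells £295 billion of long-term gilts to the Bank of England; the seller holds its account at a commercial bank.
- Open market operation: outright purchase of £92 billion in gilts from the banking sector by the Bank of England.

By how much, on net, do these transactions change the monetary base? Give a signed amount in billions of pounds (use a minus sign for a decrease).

+£14 billion

Discount-window repayment £373 billion: Bank of England balance sheet contracts → −£373B.
Currency withdrawal £209 billion: just a shift between currency and reserves — both are base money → 0.
Asset purchase (from non-banks) £295 billion: Bank of England balance sheet expands → +£295B.
OMO purchase (from banks) £92 billion: Bank of England balance sheet expands → +£92B.
Net: −373 + 0 + 295 + 92 = +£14 billion.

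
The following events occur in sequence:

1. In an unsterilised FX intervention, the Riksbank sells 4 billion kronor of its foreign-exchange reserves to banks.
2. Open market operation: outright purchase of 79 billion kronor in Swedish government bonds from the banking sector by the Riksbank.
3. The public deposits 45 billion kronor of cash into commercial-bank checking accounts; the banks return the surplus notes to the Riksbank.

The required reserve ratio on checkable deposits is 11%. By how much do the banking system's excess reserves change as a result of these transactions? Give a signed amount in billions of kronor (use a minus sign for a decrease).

+115.05 billion

FX sale 4 billion kronor: reserves −4B, deposits 0.
OMO purchase (from banks) 79 billion kronor: reserves +79B, deposits 0.
Currency deposit 45 billion kronor: reserves +45B, deposits +45B.
Totals: Δreserves = +120B, Δdeposits = +45B.
Δrequired reserves = 11% × +45B = +4.95B.
Δexcess reserves = Δreserves − Δrequired = +120B − (+4.95B) = +115.05 billion.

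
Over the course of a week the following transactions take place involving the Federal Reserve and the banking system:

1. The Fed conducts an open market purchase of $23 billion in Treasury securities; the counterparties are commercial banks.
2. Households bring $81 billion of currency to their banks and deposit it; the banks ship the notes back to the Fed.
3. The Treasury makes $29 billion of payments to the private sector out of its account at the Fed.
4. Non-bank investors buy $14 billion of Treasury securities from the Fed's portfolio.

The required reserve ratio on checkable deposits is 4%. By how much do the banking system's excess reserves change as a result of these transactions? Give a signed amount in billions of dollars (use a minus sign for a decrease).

OMO purchase (from banks) $23 billion: reserves +$23B, deposits 0.
Currency deposit $81 billion: reserves +$81B, deposits +$81B.
Government spending $29 billion: reserves +$29B, deposits +$29B.
Asset sale (to non-banks) $14 billion: reserves −$14B, deposits −$14B.
Totals: Δreserves = +$119B, Δdeposits = +$96B.
Δrequired reserves = 4% × +$96B = +$3.84B.
Δexcess reserves = Δreserves − Δrequired = +$119B − (+$3.84B) = +$115.16 billion.

+$115.16 billion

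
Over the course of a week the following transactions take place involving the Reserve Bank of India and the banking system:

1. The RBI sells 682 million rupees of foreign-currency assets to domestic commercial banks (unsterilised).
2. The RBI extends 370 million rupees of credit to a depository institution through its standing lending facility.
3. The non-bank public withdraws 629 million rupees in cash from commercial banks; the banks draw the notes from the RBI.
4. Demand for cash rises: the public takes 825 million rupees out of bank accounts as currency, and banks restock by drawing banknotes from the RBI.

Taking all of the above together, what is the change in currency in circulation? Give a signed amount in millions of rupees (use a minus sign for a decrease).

RBI balance sheet:
  Assets:      Loans to banks +370M, Foreign assets −682M
  Liabilities: Bank reserves −1766M, Currency in circulation +1454M
Commercial banking system:
  Assets:      Reserves at CB −1766M, Foreign assets +682M
  Liabilities: Checkable deposits −1454M, Borrowings from CB +370M
So the change in currency in circulation is +1454 million.

+1454 million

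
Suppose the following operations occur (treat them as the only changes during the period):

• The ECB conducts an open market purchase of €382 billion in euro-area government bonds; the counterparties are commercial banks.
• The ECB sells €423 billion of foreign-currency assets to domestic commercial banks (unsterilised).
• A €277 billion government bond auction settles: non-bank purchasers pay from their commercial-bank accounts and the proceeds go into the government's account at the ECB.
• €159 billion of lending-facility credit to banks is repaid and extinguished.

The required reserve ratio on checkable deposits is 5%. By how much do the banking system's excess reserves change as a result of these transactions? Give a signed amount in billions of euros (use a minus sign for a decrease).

-€463.15 billion

OMO purchase (from banks) €382 billion: reserves +€382B, deposits 0.
FX sale €423 billion: reserves −€423B, deposits 0.
Government account inflow €277 billion: reserves −€277B, deposits −€277B.
Discount-window repayment €159 billion: reserves −€159B, deposits 0.
Totals: Δreserves = −€477B, Δdeposits = −€277B.
Δrequired reserves = 5% × −€277B = −€13.85B.
Δexcess reserves = Δreserves − Δrequired = −€477B − (−€13.85B) = -€463.15 billion.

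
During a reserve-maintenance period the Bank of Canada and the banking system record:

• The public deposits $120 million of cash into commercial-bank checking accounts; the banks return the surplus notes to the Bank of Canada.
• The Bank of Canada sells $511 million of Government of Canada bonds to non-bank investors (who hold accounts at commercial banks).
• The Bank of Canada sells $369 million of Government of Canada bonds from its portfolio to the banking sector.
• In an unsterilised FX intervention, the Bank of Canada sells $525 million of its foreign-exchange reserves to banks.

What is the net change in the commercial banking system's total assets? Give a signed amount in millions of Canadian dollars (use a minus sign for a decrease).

Currency deposit $120 million: bank balance sheets expand → +$120M.
Asset sale (to non-banks) $511 million: bank balance sheets shrink → −$511M.
OMO sale (to banks) $369 million: just an asset swap on bank balance sheets → 0.
FX sale $525 million: just an asset swap on bank balance sheets → 0.
Net: 120 − 511 + 0 + 0 = -$391 million.

-$391 million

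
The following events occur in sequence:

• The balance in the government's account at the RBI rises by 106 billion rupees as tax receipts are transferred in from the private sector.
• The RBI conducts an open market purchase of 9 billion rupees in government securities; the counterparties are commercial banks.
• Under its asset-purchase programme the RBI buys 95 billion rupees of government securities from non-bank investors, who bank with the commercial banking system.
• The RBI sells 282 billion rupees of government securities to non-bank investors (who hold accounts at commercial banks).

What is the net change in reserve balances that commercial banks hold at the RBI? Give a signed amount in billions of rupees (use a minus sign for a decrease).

Government account inflow 106 billion rupees: funds move from bank reserves into the government account → −106B.
OMO purchase (from banks) 9 billion rupees: the RBI pays by crediting reserve accounts → +9B.
Asset purchase (from non-banks) 95 billion rupees: the RBI pays by crediting reserve accounts → +95B.
Asset sale (to non-banks) 282 billion rupees: the non-bank buyers' banks settle from reserves → −282B.
Net: −106 + 9 + 95 − 282 = -284 billion.

-284 billion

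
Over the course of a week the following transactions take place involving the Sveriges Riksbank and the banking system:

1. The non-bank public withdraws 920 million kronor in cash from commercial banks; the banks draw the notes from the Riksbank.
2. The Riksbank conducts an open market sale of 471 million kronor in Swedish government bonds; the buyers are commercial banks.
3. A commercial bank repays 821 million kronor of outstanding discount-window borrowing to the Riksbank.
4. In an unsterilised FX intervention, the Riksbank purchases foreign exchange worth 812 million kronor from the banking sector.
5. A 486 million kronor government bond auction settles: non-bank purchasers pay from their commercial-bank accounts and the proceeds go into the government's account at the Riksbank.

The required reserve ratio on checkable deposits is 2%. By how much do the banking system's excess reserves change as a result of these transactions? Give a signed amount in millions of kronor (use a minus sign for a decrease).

Currency withdrawal 920 million kronor: reserves −920M, deposits −920M.
OMO sale (to banks) 471 million kronor: reserves −471M, deposits 0.
Discount-window repayment 821 million kronor: reserves −821M, deposits 0.
FX purchase 812 million kronor: reserves +812M, deposits 0.
Government account inflow 486 million kronor: reserves −486M, deposits −486M.
Totals: Δreserves = −1886M, Δdeposits = −1406M.
Δrequired reserves = 2% × −1406M = −28.12M.
Δexcess reserves = Δreserves − Δrequired = −1886M − (−28.12M) = -1857.88 million.

-1857.88 million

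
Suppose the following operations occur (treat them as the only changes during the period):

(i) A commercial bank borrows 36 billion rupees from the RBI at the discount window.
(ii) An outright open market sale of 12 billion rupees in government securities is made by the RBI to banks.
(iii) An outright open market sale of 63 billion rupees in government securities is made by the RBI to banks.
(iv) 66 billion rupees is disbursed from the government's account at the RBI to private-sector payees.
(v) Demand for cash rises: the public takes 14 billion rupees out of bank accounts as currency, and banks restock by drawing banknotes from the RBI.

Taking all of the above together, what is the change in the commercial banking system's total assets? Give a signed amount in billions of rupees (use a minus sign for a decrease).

RBI balance sheet:
  Assets:      Securities −75B, Loans to banks +36B
  Liabilities: Bank reserves +13B, Currency in circulation +14B, Government deposits −66B
Commercial banking system:
  Assets:      Reserves at CB +13B, Securities +75B
  Liabilities: Checkable deposits +52B, Borrowings from CB +36B
Change in total bank assets = +88 billion.

+88 billion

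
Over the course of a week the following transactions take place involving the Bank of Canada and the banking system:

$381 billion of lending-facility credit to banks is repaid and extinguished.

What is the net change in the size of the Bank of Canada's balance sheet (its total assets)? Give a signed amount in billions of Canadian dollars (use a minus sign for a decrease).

Discount-window repayment $381 billion: a Bank of Canada asset is shed → −$381B.

-$381 billion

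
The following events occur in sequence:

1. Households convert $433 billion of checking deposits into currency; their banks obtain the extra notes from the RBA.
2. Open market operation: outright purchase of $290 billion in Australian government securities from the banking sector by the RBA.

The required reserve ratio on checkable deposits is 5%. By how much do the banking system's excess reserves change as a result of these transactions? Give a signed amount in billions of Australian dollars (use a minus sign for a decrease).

Currency withdrawal $433 billion: reserves −$433B, deposits −$433B.
OMO purchase (from banks) $290 billion: reserves +$290B, deposits 0.
Totals: Δreserves = −$143B, Δdeposits = −$433B.
Δrequired reserves = 5% × −$433B = −$21.65B.
Δexcess reserves = Δreserves − Δrequired = −$143B − (−$21.65B) = -$121.35 billion.

-$121.35 billion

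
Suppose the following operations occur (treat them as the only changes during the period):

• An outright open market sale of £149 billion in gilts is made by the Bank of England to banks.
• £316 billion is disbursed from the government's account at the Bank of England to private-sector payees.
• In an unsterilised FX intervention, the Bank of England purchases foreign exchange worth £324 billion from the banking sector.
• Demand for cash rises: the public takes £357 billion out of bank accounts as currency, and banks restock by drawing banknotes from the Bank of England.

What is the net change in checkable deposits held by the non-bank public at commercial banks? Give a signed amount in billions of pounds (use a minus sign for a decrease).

-£41 billion

OMO sale (to banks) £149 billion: the counterparty is a bank, so public deposits are unchanged → 0.
Government spending £316 billion: non-bank counterparties' bank balances rise → +£316B.
FX purchase £324 billion: the counterparty is a bank, so public deposits are unchanged → 0.
Currency withdrawal £357 billion: non-bank counterparties' bank balances fall → −£357B.
Net: 0 + 316 + 0 − 357 = -£41 billion.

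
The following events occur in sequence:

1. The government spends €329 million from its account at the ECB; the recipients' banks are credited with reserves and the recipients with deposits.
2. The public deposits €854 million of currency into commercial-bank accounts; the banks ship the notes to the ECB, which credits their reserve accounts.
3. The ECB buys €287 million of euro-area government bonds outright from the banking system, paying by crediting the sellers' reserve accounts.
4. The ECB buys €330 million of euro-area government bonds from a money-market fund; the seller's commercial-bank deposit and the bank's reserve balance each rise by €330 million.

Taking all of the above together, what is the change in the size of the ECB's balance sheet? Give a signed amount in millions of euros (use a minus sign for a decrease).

+€617 million

ECB balance sheet:
  Assets:      Securities +€617M
  Liabilities: Bank reserves +€1800M, Currency in circulation −€854M, Government deposits −€329M
Change in total ECB assets = +€617 million.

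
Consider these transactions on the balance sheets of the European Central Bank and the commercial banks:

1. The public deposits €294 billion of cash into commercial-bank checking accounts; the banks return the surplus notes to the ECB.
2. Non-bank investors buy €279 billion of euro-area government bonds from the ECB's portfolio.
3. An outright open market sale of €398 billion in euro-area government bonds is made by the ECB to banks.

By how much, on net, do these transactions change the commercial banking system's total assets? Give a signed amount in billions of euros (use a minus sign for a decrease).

Currency deposit €294 billion: bank balance sheets expand → +€294B.
Asset sale (to non-banks) €279 billion: bank balance sheets shrink → −€279B.
OMO sale (to banks) €398 billion: just an asset swap on bank balance sheets → 0.
Net: 294 − 279 + 0 = +€15 billion.

+€15 billion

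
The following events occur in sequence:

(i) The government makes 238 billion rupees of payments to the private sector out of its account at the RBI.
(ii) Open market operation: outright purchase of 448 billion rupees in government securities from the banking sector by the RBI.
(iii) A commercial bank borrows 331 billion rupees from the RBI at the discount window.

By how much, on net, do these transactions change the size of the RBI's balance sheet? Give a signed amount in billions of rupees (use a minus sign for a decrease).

+779 billion

Government spending 238 billion rupees: only the composition of liabilities changes → 0.
OMO purchase (from banks) 448 billion rupees: an RBI asset is acquired → +448B.
Discount-window loan 331 billion rupees: an RBI asset is acquired → +331B.
Net: 0 + 448 + 331 = +779 billion.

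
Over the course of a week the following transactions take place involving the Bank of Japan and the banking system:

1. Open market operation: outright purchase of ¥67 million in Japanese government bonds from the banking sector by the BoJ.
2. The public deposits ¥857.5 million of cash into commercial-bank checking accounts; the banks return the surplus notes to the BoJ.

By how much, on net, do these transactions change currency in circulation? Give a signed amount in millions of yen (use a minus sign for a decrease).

OMO purchase (from banks) ¥67 million: no currency enters or leaves circulation → 0.
Currency deposit ¥857.5 million: notes return to the central bank → −¥857.5M.
Net: 0 − 857.5 = -¥857.5 million.

-¥857.5 million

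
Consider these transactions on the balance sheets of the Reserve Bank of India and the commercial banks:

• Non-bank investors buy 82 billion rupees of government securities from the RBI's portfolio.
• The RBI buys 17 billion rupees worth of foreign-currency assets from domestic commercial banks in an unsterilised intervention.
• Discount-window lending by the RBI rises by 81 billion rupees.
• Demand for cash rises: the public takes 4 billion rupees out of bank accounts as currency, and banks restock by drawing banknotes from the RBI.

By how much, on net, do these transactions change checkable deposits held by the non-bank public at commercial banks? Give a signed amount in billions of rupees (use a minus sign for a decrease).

Asset sale (to non-banks) 82 billion rupees: non-bank counterparties' bank balances fall → −82B.
FX purchase 17 billion rupees: the counterparty is a bank, so public deposits are unchanged → 0.
Discount-window loan 81 billion rupees: the counterparty is a bank, so public deposits are unchanged → 0.
Currency withdrawal 4 billion rupees: non-bank counterparties' bank balances fall → −4B.
Net: −82 + 0 + 0 − 4 = -86 billion.

-86 billion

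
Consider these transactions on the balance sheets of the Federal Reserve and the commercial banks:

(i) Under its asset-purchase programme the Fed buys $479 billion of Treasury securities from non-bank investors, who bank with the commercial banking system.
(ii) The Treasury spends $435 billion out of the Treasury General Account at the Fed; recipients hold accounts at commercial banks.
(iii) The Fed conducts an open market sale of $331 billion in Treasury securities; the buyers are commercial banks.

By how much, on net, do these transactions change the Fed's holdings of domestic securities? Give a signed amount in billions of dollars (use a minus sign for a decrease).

Asset purchase (from non-banks) $479 billion: securities added to the Fed's portfolio → +$479B.
Government spending $435 billion: the Fed's securities portfolio is untouched → 0.
OMO sale (to banks) $331 billion: securities removed from the Fed's portfolio → −$331B.
Net: 479 + 0 − 331 = +$148 billion.

+$148 billion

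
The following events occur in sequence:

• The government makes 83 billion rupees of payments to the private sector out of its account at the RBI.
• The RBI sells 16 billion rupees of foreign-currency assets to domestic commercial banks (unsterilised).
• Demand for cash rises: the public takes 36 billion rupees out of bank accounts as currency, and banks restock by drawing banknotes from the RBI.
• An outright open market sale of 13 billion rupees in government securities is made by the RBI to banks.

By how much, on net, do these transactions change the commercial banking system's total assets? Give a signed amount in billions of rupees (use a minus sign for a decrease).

+47 billion

Government spending 83 billion rupees: bank balance sheets expand → +83B.
FX sale 16 billion rupees: just an asset swap on bank balance sheets → 0.
Currency withdrawal 36 billion rupees: bank balance sheets shrink → −36B.
OMO sale (to banks) 13 billion rupees: just an asset swap on bank balance sheets → 0.
Net: 83 + 0 − 36 + 0 = +47 billion.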